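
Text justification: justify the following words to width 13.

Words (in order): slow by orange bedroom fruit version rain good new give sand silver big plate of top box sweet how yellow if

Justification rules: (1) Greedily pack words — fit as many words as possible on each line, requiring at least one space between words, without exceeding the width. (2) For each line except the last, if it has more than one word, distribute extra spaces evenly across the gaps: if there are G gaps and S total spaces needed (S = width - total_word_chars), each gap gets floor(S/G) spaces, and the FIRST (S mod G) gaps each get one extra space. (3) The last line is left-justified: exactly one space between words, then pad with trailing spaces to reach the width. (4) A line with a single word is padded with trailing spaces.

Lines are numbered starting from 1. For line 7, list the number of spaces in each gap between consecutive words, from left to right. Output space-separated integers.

Answer: 2 1

Derivation:
Line 1: ['slow', 'by'] (min_width=7, slack=6)
Line 2: ['orange'] (min_width=6, slack=7)
Line 3: ['bedroom', 'fruit'] (min_width=13, slack=0)
Line 4: ['version', 'rain'] (min_width=12, slack=1)
Line 5: ['good', 'new', 'give'] (min_width=13, slack=0)
Line 6: ['sand', 'silver'] (min_width=11, slack=2)
Line 7: ['big', 'plate', 'of'] (min_width=12, slack=1)
Line 8: ['top', 'box', 'sweet'] (min_width=13, slack=0)
Line 9: ['how', 'yellow', 'if'] (min_width=13, slack=0)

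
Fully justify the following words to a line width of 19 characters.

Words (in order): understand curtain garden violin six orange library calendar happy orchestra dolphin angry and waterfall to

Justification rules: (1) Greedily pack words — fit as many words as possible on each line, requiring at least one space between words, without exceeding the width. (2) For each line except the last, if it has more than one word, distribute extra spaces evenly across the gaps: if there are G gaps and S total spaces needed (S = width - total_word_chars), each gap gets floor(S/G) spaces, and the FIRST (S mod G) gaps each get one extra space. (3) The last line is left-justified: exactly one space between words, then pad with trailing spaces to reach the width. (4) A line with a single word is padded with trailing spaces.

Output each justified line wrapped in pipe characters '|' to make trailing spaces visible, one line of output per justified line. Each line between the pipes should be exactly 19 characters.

Answer: |understand  curtain|
|garden  violin  six|
|orange      library|
|calendar      happy|
|orchestra   dolphin|
|angry and waterfall|
|to                 |

Derivation:
Line 1: ['understand', 'curtain'] (min_width=18, slack=1)
Line 2: ['garden', 'violin', 'six'] (min_width=17, slack=2)
Line 3: ['orange', 'library'] (min_width=14, slack=5)
Line 4: ['calendar', 'happy'] (min_width=14, slack=5)
Line 5: ['orchestra', 'dolphin'] (min_width=17, slack=2)
Line 6: ['angry', 'and', 'waterfall'] (min_width=19, slack=0)
Line 7: ['to'] (min_width=2, slack=17)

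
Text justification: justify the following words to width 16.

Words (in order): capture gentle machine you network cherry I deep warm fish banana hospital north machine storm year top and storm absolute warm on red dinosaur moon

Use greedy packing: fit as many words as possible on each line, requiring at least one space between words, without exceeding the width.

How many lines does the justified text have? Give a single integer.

Answer: 11

Derivation:
Line 1: ['capture', 'gentle'] (min_width=14, slack=2)
Line 2: ['machine', 'you'] (min_width=11, slack=5)
Line 3: ['network', 'cherry', 'I'] (min_width=16, slack=0)
Line 4: ['deep', 'warm', 'fish'] (min_width=14, slack=2)
Line 5: ['banana', 'hospital'] (min_width=15, slack=1)
Line 6: ['north', 'machine'] (min_width=13, slack=3)
Line 7: ['storm', 'year', 'top'] (min_width=14, slack=2)
Line 8: ['and', 'storm'] (min_width=9, slack=7)
Line 9: ['absolute', 'warm', 'on'] (min_width=16, slack=0)
Line 10: ['red', 'dinosaur'] (min_width=12, slack=4)
Line 11: ['moon'] (min_width=4, slack=12)
Total lines: 11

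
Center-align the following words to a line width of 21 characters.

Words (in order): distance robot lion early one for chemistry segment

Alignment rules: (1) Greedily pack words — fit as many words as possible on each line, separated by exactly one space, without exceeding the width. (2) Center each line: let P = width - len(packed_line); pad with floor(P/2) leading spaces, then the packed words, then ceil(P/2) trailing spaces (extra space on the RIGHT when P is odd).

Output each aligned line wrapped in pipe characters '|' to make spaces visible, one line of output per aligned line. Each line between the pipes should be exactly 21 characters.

Answer: | distance robot lion |
|    early one for    |
|  chemistry segment  |

Derivation:
Line 1: ['distance', 'robot', 'lion'] (min_width=19, slack=2)
Line 2: ['early', 'one', 'for'] (min_width=13, slack=8)
Line 3: ['chemistry', 'segment'] (min_width=17, slack=4)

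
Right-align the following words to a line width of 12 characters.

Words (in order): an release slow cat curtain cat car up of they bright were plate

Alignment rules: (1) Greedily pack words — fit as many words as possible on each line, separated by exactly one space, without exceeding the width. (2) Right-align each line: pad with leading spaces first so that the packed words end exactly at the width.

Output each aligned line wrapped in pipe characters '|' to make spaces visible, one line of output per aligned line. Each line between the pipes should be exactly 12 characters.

Answer: |  an release|
|    slow cat|
| curtain cat|
|   car up of|
| they bright|
|  were plate|

Derivation:
Line 1: ['an', 'release'] (min_width=10, slack=2)
Line 2: ['slow', 'cat'] (min_width=8, slack=4)
Line 3: ['curtain', 'cat'] (min_width=11, slack=1)
Line 4: ['car', 'up', 'of'] (min_width=9, slack=3)
Line 5: ['they', 'bright'] (min_width=11, slack=1)
Line 6: ['were', 'plate'] (min_width=10, slack=2)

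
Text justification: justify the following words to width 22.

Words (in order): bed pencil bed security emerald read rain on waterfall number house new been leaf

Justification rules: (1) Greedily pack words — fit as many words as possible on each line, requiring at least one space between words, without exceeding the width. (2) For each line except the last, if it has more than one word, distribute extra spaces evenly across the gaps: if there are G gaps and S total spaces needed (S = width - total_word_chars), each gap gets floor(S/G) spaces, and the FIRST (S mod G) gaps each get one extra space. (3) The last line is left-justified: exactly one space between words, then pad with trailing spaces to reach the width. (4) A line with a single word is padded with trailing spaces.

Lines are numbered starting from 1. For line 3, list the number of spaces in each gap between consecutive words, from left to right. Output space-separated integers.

Answer: 4 3

Derivation:
Line 1: ['bed', 'pencil', 'bed'] (min_width=14, slack=8)
Line 2: ['security', 'emerald', 'read'] (min_width=21, slack=1)
Line 3: ['rain', 'on', 'waterfall'] (min_width=17, slack=5)
Line 4: ['number', 'house', 'new', 'been'] (min_width=21, slack=1)
Line 5: ['leaf'] (min_width=4, slack=18)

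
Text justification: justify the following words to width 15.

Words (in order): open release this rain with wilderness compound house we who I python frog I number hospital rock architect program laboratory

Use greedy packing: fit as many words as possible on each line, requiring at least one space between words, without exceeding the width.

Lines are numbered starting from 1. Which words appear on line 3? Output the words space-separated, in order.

Answer: wilderness

Derivation:
Line 1: ['open', 'release'] (min_width=12, slack=3)
Line 2: ['this', 'rain', 'with'] (min_width=14, slack=1)
Line 3: ['wilderness'] (min_width=10, slack=5)
Line 4: ['compound', 'house'] (min_width=14, slack=1)
Line 5: ['we', 'who', 'I', 'python'] (min_width=15, slack=0)
Line 6: ['frog', 'I', 'number'] (min_width=13, slack=2)
Line 7: ['hospital', 'rock'] (min_width=13, slack=2)
Line 8: ['architect'] (min_width=9, slack=6)
Line 9: ['program'] (min_width=7, slack=8)
Line 10: ['laboratory'] (min_width=10, slack=5)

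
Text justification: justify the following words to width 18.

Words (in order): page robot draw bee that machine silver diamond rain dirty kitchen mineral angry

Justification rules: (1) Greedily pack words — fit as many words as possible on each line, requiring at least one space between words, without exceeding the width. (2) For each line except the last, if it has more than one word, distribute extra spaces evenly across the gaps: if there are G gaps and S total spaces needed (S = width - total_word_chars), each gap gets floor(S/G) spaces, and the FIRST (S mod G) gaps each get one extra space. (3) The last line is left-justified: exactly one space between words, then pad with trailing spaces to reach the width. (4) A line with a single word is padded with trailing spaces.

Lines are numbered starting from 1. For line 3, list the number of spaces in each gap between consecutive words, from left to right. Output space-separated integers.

Line 1: ['page', 'robot', 'draw'] (min_width=15, slack=3)
Line 2: ['bee', 'that', 'machine'] (min_width=16, slack=2)
Line 3: ['silver', 'diamond'] (min_width=14, slack=4)
Line 4: ['rain', 'dirty', 'kitchen'] (min_width=18, slack=0)
Line 5: ['mineral', 'angry'] (min_width=13, slack=5)

Answer: 5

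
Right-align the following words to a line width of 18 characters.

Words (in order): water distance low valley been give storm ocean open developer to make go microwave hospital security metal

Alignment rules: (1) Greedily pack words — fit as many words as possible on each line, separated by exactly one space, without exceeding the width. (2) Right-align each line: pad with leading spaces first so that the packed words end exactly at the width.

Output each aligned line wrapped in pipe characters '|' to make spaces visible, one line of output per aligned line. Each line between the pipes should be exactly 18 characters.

Line 1: ['water', 'distance', 'low'] (min_width=18, slack=0)
Line 2: ['valley', 'been', 'give'] (min_width=16, slack=2)
Line 3: ['storm', 'ocean', 'open'] (min_width=16, slack=2)
Line 4: ['developer', 'to', 'make'] (min_width=17, slack=1)
Line 5: ['go', 'microwave'] (min_width=12, slack=6)
Line 6: ['hospital', 'security'] (min_width=17, slack=1)
Line 7: ['metal'] (min_width=5, slack=13)

Answer: |water distance low|
|  valley been give|
|  storm ocean open|
| developer to make|
|      go microwave|
| hospital security|
|             metal|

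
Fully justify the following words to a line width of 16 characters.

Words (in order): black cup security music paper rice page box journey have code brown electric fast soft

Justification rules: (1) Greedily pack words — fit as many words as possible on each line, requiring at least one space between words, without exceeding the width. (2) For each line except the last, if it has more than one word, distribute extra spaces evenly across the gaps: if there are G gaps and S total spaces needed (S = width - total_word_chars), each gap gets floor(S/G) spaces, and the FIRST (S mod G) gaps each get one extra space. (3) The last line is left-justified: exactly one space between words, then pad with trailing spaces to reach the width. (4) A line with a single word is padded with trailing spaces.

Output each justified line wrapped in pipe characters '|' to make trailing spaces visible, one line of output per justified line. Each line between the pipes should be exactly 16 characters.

Line 1: ['black', 'cup'] (min_width=9, slack=7)
Line 2: ['security', 'music'] (min_width=14, slack=2)
Line 3: ['paper', 'rice', 'page'] (min_width=15, slack=1)
Line 4: ['box', 'journey', 'have'] (min_width=16, slack=0)
Line 5: ['code', 'brown'] (min_width=10, slack=6)
Line 6: ['electric', 'fast'] (min_width=13, slack=3)
Line 7: ['soft'] (min_width=4, slack=12)

Answer: |black        cup|
|security   music|
|paper  rice page|
|box journey have|
|code       brown|
|electric    fast|
|soft            |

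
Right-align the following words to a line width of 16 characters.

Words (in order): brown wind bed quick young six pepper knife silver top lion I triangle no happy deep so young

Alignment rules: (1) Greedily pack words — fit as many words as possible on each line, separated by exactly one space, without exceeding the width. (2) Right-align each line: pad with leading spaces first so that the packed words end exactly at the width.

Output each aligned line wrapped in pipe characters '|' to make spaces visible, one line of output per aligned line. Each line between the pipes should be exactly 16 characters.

Answer: |  brown wind bed|
| quick young six|
|    pepper knife|
| silver top lion|
|   I triangle no|
|   happy deep so|
|           young|

Derivation:
Line 1: ['brown', 'wind', 'bed'] (min_width=14, slack=2)
Line 2: ['quick', 'young', 'six'] (min_width=15, slack=1)
Line 3: ['pepper', 'knife'] (min_width=12, slack=4)
Line 4: ['silver', 'top', 'lion'] (min_width=15, slack=1)
Line 5: ['I', 'triangle', 'no'] (min_width=13, slack=3)
Line 6: ['happy', 'deep', 'so'] (min_width=13, slack=3)
Line 7: ['young'] (min_width=5, slack=11)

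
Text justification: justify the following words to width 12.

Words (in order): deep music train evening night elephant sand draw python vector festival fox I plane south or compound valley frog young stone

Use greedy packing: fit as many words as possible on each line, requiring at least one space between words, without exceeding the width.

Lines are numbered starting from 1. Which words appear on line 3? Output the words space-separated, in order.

Line 1: ['deep', 'music'] (min_width=10, slack=2)
Line 2: ['train'] (min_width=5, slack=7)
Line 3: ['evening'] (min_width=7, slack=5)
Line 4: ['night'] (min_width=5, slack=7)
Line 5: ['elephant'] (min_width=8, slack=4)
Line 6: ['sand', 'draw'] (min_width=9, slack=3)
Line 7: ['python'] (min_width=6, slack=6)
Line 8: ['vector'] (min_width=6, slack=6)
Line 9: ['festival', 'fox'] (min_width=12, slack=0)
Line 10: ['I', 'plane'] (min_width=7, slack=5)
Line 11: ['south', 'or'] (min_width=8, slack=4)
Line 12: ['compound'] (min_width=8, slack=4)
Line 13: ['valley', 'frog'] (min_width=11, slack=1)
Line 14: ['young', 'stone'] (min_width=11, slack=1)

Answer: evening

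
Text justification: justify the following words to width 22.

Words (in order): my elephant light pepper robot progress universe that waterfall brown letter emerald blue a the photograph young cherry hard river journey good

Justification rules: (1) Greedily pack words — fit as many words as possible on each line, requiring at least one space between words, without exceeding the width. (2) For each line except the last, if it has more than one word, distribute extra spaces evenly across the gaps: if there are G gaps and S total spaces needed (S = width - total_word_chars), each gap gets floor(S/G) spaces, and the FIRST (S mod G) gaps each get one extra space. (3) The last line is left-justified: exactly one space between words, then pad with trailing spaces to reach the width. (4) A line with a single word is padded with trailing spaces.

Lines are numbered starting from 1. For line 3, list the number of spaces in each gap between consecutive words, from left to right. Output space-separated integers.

Answer: 10

Derivation:
Line 1: ['my', 'elephant', 'light'] (min_width=17, slack=5)
Line 2: ['pepper', 'robot', 'progress'] (min_width=21, slack=1)
Line 3: ['universe', 'that'] (min_width=13, slack=9)
Line 4: ['waterfall', 'brown', 'letter'] (min_width=22, slack=0)
Line 5: ['emerald', 'blue', 'a', 'the'] (min_width=18, slack=4)
Line 6: ['photograph', 'young'] (min_width=16, slack=6)
Line 7: ['cherry', 'hard', 'river'] (min_width=17, slack=5)
Line 8: ['journey', 'good'] (min_width=12, slack=10)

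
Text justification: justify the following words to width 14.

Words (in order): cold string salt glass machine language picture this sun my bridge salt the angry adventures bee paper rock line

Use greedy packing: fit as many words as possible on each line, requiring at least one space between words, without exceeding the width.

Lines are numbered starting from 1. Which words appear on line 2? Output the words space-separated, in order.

Line 1: ['cold', 'string'] (min_width=11, slack=3)
Line 2: ['salt', 'glass'] (min_width=10, slack=4)
Line 3: ['machine'] (min_width=7, slack=7)
Line 4: ['language'] (min_width=8, slack=6)
Line 5: ['picture', 'this'] (min_width=12, slack=2)
Line 6: ['sun', 'my', 'bridge'] (min_width=13, slack=1)
Line 7: ['salt', 'the', 'angry'] (min_width=14, slack=0)
Line 8: ['adventures', 'bee'] (min_width=14, slack=0)
Line 9: ['paper', 'rock'] (min_width=10, slack=4)
Line 10: ['line'] (min_width=4, slack=10)

Answer: salt glass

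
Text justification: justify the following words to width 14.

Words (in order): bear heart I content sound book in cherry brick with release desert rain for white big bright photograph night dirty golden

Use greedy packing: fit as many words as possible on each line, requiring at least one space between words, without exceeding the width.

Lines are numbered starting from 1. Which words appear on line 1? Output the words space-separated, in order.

Line 1: ['bear', 'heart', 'I'] (min_width=12, slack=2)
Line 2: ['content', 'sound'] (min_width=13, slack=1)
Line 3: ['book', 'in', 'cherry'] (min_width=14, slack=0)
Line 4: ['brick', 'with'] (min_width=10, slack=4)
Line 5: ['release', 'desert'] (min_width=14, slack=0)
Line 6: ['rain', 'for', 'white'] (min_width=14, slack=0)
Line 7: ['big', 'bright'] (min_width=10, slack=4)
Line 8: ['photograph'] (min_width=10, slack=4)
Line 9: ['night', 'dirty'] (min_width=11, slack=3)
Line 10: ['golden'] (min_width=6, slack=8)

Answer: bear heart I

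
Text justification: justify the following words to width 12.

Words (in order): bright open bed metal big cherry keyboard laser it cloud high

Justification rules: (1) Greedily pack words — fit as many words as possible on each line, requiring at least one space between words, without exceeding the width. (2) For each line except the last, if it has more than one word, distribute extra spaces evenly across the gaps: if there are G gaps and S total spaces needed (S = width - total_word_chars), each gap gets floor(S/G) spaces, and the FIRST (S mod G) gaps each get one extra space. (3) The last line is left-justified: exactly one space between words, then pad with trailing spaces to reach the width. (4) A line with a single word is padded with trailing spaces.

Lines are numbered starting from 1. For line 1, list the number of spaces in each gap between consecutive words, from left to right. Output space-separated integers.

Line 1: ['bright', 'open'] (min_width=11, slack=1)
Line 2: ['bed', 'metal'] (min_width=9, slack=3)
Line 3: ['big', 'cherry'] (min_width=10, slack=2)
Line 4: ['keyboard'] (min_width=8, slack=4)
Line 5: ['laser', 'it'] (min_width=8, slack=4)
Line 6: ['cloud', 'high'] (min_width=10, slack=2)

Answer: 2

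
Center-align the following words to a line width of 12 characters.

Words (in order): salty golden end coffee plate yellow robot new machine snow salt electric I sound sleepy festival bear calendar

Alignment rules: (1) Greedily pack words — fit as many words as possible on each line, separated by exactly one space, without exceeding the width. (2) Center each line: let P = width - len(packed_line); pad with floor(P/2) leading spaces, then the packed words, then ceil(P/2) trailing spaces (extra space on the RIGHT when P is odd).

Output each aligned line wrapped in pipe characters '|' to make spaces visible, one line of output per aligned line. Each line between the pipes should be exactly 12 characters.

Line 1: ['salty', 'golden'] (min_width=12, slack=0)
Line 2: ['end', 'coffee'] (min_width=10, slack=2)
Line 3: ['plate', 'yellow'] (min_width=12, slack=0)
Line 4: ['robot', 'new'] (min_width=9, slack=3)
Line 5: ['machine', 'snow'] (min_width=12, slack=0)
Line 6: ['salt'] (min_width=4, slack=8)
Line 7: ['electric', 'I'] (min_width=10, slack=2)
Line 8: ['sound', 'sleepy'] (min_width=12, slack=0)
Line 9: ['festival'] (min_width=8, slack=4)
Line 10: ['bear'] (min_width=4, slack=8)
Line 11: ['calendar'] (min_width=8, slack=4)

Answer: |salty golden|
| end coffee |
|plate yellow|
| robot new  |
|machine snow|
|    salt    |
| electric I |
|sound sleepy|
|  festival  |
|    bear    |
|  calendar  |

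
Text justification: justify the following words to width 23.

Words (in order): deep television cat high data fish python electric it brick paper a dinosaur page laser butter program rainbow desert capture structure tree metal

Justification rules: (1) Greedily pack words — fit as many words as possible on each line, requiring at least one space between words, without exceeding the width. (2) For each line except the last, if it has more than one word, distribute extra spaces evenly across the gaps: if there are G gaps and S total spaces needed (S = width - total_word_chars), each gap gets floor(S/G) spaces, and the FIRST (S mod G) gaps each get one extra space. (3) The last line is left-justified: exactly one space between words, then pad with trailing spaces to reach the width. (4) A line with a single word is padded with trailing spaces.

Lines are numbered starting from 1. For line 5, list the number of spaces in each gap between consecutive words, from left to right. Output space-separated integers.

Line 1: ['deep', 'television', 'cat'] (min_width=19, slack=4)
Line 2: ['high', 'data', 'fish', 'python'] (min_width=21, slack=2)
Line 3: ['electric', 'it', 'brick', 'paper'] (min_width=23, slack=0)
Line 4: ['a', 'dinosaur', 'page', 'laser'] (min_width=21, slack=2)
Line 5: ['butter', 'program', 'rainbow'] (min_width=22, slack=1)
Line 6: ['desert', 'capture'] (min_width=14, slack=9)
Line 7: ['structure', 'tree', 'metal'] (min_width=20, slack=3)

Answer: 2 1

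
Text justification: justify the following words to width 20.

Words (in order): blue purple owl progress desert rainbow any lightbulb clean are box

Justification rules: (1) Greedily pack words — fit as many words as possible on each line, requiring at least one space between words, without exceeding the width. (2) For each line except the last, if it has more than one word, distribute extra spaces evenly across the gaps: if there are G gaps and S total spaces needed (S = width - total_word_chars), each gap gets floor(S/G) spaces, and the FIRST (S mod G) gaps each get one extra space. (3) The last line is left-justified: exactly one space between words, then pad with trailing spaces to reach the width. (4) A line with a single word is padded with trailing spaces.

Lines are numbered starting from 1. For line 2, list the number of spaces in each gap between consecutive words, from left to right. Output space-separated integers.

Line 1: ['blue', 'purple', 'owl'] (min_width=15, slack=5)
Line 2: ['progress', 'desert'] (min_width=15, slack=5)
Line 3: ['rainbow', 'any'] (min_width=11, slack=9)
Line 4: ['lightbulb', 'clean', 'are'] (min_width=19, slack=1)
Line 5: ['box'] (min_width=3, slack=17)

Answer: 6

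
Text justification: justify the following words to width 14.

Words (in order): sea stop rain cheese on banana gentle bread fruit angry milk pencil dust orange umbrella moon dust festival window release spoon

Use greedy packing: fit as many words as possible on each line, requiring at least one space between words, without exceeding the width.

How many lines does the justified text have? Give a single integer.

Answer: 11

Derivation:
Line 1: ['sea', 'stop', 'rain'] (min_width=13, slack=1)
Line 2: ['cheese', 'on'] (min_width=9, slack=5)
Line 3: ['banana', 'gentle'] (min_width=13, slack=1)
Line 4: ['bread', 'fruit'] (min_width=11, slack=3)
Line 5: ['angry', 'milk'] (min_width=10, slack=4)
Line 6: ['pencil', 'dust'] (min_width=11, slack=3)
Line 7: ['orange'] (min_width=6, slack=8)
Line 8: ['umbrella', 'moon'] (min_width=13, slack=1)
Line 9: ['dust', 'festival'] (min_width=13, slack=1)
Line 10: ['window', 'release'] (min_width=14, slack=0)
Line 11: ['spoon'] (min_width=5, slack=9)
Total lines: 11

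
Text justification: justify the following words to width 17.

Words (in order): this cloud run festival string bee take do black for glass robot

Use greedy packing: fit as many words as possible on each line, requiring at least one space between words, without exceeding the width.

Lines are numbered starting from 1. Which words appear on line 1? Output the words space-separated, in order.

Line 1: ['this', 'cloud', 'run'] (min_width=14, slack=3)
Line 2: ['festival', 'string'] (min_width=15, slack=2)
Line 3: ['bee', 'take', 'do', 'black'] (min_width=17, slack=0)
Line 4: ['for', 'glass', 'robot'] (min_width=15, slack=2)

Answer: this cloud run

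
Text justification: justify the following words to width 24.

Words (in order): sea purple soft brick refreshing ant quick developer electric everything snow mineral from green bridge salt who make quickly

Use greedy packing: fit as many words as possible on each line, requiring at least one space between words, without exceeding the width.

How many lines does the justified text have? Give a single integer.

Line 1: ['sea', 'purple', 'soft', 'brick'] (min_width=21, slack=3)
Line 2: ['refreshing', 'ant', 'quick'] (min_width=20, slack=4)
Line 3: ['developer', 'electric'] (min_width=18, slack=6)
Line 4: ['everything', 'snow', 'mineral'] (min_width=23, slack=1)
Line 5: ['from', 'green', 'bridge', 'salt'] (min_width=22, slack=2)
Line 6: ['who', 'make', 'quickly'] (min_width=16, slack=8)
Total lines: 6

Answer: 6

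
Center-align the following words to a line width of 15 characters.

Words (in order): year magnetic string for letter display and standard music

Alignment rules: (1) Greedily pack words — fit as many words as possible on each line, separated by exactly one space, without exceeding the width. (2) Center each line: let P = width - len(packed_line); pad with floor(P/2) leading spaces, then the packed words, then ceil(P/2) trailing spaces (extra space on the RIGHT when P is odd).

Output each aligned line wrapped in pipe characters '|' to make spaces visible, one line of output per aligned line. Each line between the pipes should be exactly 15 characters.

Line 1: ['year', 'magnetic'] (min_width=13, slack=2)
Line 2: ['string', 'for'] (min_width=10, slack=5)
Line 3: ['letter', 'display'] (min_width=14, slack=1)
Line 4: ['and', 'standard'] (min_width=12, slack=3)
Line 5: ['music'] (min_width=5, slack=10)

Answer: | year magnetic |
|  string for   |
|letter display |
| and standard  |
|     music     |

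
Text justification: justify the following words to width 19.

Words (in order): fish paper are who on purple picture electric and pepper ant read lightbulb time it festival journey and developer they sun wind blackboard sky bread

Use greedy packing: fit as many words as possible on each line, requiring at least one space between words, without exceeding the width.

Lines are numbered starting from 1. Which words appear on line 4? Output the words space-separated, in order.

Answer: ant read lightbulb

Derivation:
Line 1: ['fish', 'paper', 'are', 'who'] (min_width=18, slack=1)
Line 2: ['on', 'purple', 'picture'] (min_width=17, slack=2)
Line 3: ['electric', 'and', 'pepper'] (min_width=19, slack=0)
Line 4: ['ant', 'read', 'lightbulb'] (min_width=18, slack=1)
Line 5: ['time', 'it', 'festival'] (min_width=16, slack=3)
Line 6: ['journey', 'and'] (min_width=11, slack=8)
Line 7: ['developer', 'they', 'sun'] (min_width=18, slack=1)
Line 8: ['wind', 'blackboard', 'sky'] (min_width=19, slack=0)
Line 9: ['bread'] (min_width=5, slack=14)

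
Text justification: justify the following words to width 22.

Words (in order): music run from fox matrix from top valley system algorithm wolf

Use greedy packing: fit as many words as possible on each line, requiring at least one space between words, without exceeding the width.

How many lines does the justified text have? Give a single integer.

Line 1: ['music', 'run', 'from', 'fox'] (min_width=18, slack=4)
Line 2: ['matrix', 'from', 'top', 'valley'] (min_width=22, slack=0)
Line 3: ['system', 'algorithm', 'wolf'] (min_width=21, slack=1)
Total lines: 3

Answer: 3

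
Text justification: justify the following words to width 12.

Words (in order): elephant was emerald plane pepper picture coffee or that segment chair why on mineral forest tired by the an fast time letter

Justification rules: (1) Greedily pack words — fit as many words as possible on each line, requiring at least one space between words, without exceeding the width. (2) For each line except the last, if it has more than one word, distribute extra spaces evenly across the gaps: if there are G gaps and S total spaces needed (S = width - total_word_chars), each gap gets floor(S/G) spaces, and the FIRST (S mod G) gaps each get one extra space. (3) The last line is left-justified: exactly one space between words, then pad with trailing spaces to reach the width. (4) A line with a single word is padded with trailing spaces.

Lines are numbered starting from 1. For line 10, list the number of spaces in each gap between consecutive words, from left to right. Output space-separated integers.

Line 1: ['elephant', 'was'] (min_width=12, slack=0)
Line 2: ['emerald'] (min_width=7, slack=5)
Line 3: ['plane', 'pepper'] (min_width=12, slack=0)
Line 4: ['picture'] (min_width=7, slack=5)
Line 5: ['coffee', 'or'] (min_width=9, slack=3)
Line 6: ['that', 'segment'] (min_width=12, slack=0)
Line 7: ['chair', 'why', 'on'] (min_width=12, slack=0)
Line 8: ['mineral'] (min_width=7, slack=5)
Line 9: ['forest', 'tired'] (min_width=12, slack=0)
Line 10: ['by', 'the', 'an'] (min_width=9, slack=3)
Line 11: ['fast', 'time'] (min_width=9, slack=3)
Line 12: ['letter'] (min_width=6, slack=6)

Answer: 3 2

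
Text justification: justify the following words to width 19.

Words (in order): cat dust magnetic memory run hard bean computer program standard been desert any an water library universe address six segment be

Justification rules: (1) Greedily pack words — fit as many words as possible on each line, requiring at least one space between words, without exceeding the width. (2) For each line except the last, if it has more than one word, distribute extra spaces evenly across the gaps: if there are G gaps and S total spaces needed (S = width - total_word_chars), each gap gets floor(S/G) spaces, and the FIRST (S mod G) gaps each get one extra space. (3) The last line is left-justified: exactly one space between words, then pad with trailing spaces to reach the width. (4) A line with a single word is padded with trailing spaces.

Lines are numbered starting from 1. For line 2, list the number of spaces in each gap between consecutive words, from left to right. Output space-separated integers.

Answer: 3 3

Derivation:
Line 1: ['cat', 'dust', 'magnetic'] (min_width=17, slack=2)
Line 2: ['memory', 'run', 'hard'] (min_width=15, slack=4)
Line 3: ['bean', 'computer'] (min_width=13, slack=6)
Line 4: ['program', 'standard'] (min_width=16, slack=3)
Line 5: ['been', 'desert', 'any', 'an'] (min_width=18, slack=1)
Line 6: ['water', 'library'] (min_width=13, slack=6)
Line 7: ['universe', 'address'] (min_width=16, slack=3)
Line 8: ['six', 'segment', 'be'] (min_width=14, slack=5)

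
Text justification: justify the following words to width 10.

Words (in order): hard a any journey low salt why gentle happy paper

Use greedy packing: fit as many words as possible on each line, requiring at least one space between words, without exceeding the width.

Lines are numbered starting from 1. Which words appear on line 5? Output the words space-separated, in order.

Answer: happy

Derivation:
Line 1: ['hard', 'a', 'any'] (min_width=10, slack=0)
Line 2: ['journey'] (min_width=7, slack=3)
Line 3: ['low', 'salt'] (min_width=8, slack=2)
Line 4: ['why', 'gentle'] (min_width=10, slack=0)
Line 5: ['happy'] (min_width=5, slack=5)
Line 6: ['paper'] (min_width=5, slack=5)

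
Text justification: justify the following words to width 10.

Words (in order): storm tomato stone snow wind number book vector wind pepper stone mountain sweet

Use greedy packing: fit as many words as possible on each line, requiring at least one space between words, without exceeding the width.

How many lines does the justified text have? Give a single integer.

Line 1: ['storm'] (min_width=5, slack=5)
Line 2: ['tomato'] (min_width=6, slack=4)
Line 3: ['stone', 'snow'] (min_width=10, slack=0)
Line 4: ['wind'] (min_width=4, slack=6)
Line 5: ['number'] (min_width=6, slack=4)
Line 6: ['book'] (min_width=4, slack=6)
Line 7: ['vector'] (min_width=6, slack=4)
Line 8: ['wind'] (min_width=4, slack=6)
Line 9: ['pepper'] (min_width=6, slack=4)
Line 10: ['stone'] (min_width=5, slack=5)
Line 11: ['mountain'] (min_width=8, slack=2)
Line 12: ['sweet'] (min_width=5, slack=5)
Total lines: 12

Answer: 12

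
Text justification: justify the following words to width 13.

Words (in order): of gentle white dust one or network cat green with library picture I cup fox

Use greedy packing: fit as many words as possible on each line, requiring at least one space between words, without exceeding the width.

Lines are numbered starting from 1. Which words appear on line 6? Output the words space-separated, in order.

Line 1: ['of', 'gentle'] (min_width=9, slack=4)
Line 2: ['white', 'dust'] (min_width=10, slack=3)
Line 3: ['one', 'or'] (min_width=6, slack=7)
Line 4: ['network', 'cat'] (min_width=11, slack=2)
Line 5: ['green', 'with'] (min_width=10, slack=3)
Line 6: ['library'] (min_width=7, slack=6)
Line 7: ['picture', 'I', 'cup'] (min_width=13, slack=0)
Line 8: ['fox'] (min_width=3, slack=10)

Answer: library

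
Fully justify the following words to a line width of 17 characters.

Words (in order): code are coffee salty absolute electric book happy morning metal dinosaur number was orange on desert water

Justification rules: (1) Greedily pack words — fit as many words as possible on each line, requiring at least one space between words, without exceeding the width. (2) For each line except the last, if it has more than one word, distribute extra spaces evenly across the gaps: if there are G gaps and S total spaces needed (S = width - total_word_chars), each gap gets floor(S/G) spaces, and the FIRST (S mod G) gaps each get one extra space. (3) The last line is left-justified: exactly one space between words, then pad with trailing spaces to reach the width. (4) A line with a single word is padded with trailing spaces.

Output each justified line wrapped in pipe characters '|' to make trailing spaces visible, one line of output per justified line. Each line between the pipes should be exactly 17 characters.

Line 1: ['code', 'are', 'coffee'] (min_width=15, slack=2)
Line 2: ['salty', 'absolute'] (min_width=14, slack=3)
Line 3: ['electric', 'book'] (min_width=13, slack=4)
Line 4: ['happy', 'morning'] (min_width=13, slack=4)
Line 5: ['metal', 'dinosaur'] (min_width=14, slack=3)
Line 6: ['number', 'was', 'orange'] (min_width=17, slack=0)
Line 7: ['on', 'desert', 'water'] (min_width=15, slack=2)

Answer: |code  are  coffee|
|salty    absolute|
|electric     book|
|happy     morning|
|metal    dinosaur|
|number was orange|
|on desert water  |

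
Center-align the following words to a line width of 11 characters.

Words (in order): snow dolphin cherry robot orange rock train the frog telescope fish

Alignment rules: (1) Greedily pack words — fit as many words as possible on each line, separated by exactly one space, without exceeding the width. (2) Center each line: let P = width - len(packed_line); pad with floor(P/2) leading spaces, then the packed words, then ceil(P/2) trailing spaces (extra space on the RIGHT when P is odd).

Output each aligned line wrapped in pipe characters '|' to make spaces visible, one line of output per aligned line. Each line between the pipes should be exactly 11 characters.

Answer: |   snow    |
|  dolphin  |
|  cherry   |
|   robot   |
|orange rock|
| train the |
|   frog    |
| telescope |
|   fish    |

Derivation:
Line 1: ['snow'] (min_width=4, slack=7)
Line 2: ['dolphin'] (min_width=7, slack=4)
Line 3: ['cherry'] (min_width=6, slack=5)
Line 4: ['robot'] (min_width=5, slack=6)
Line 5: ['orange', 'rock'] (min_width=11, slack=0)
Line 6: ['train', 'the'] (min_width=9, slack=2)
Line 7: ['frog'] (min_width=4, slack=7)
Line 8: ['telescope'] (min_width=9, slack=2)
Line 9: ['fish'] (min_width=4, slack=7)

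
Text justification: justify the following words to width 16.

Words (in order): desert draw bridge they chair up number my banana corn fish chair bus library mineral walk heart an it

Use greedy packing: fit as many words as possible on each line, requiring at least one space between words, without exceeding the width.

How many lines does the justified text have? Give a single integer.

Line 1: ['desert', 'draw'] (min_width=11, slack=5)
Line 2: ['bridge', 'they'] (min_width=11, slack=5)
Line 3: ['chair', 'up', 'number'] (min_width=15, slack=1)
Line 4: ['my', 'banana', 'corn'] (min_width=14, slack=2)
Line 5: ['fish', 'chair', 'bus'] (min_width=14, slack=2)
Line 6: ['library', 'mineral'] (min_width=15, slack=1)
Line 7: ['walk', 'heart', 'an', 'it'] (min_width=16, slack=0)
Total lines: 7

Answer: 7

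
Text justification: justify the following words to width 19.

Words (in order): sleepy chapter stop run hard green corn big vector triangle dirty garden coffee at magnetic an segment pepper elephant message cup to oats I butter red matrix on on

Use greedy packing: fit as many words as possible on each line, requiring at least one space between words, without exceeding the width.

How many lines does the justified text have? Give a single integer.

Answer: 10

Derivation:
Line 1: ['sleepy', 'chapter', 'stop'] (min_width=19, slack=0)
Line 2: ['run', 'hard', 'green', 'corn'] (min_width=19, slack=0)
Line 3: ['big', 'vector', 'triangle'] (min_width=19, slack=0)
Line 4: ['dirty', 'garden', 'coffee'] (min_width=19, slack=0)
Line 5: ['at', 'magnetic', 'an'] (min_width=14, slack=5)
Line 6: ['segment', 'pepper'] (min_width=14, slack=5)
Line 7: ['elephant', 'message'] (min_width=16, slack=3)
Line 8: ['cup', 'to', 'oats', 'I'] (min_width=13, slack=6)
Line 9: ['butter', 'red', 'matrix'] (min_width=17, slack=2)
Line 10: ['on', 'on'] (min_width=5, slack=14)
Total lines: 10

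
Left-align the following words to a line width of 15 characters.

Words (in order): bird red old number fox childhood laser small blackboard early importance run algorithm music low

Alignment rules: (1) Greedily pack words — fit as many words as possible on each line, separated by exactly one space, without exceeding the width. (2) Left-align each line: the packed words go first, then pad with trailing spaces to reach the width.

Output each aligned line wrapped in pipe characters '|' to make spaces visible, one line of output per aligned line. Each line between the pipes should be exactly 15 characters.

Answer: |bird red old   |
|number fox     |
|childhood laser|
|small          |
|blackboard     |
|early          |
|importance run |
|algorithm music|
|low            |

Derivation:
Line 1: ['bird', 'red', 'old'] (min_width=12, slack=3)
Line 2: ['number', 'fox'] (min_width=10, slack=5)
Line 3: ['childhood', 'laser'] (min_width=15, slack=0)
Line 4: ['small'] (min_width=5, slack=10)
Line 5: ['blackboard'] (min_width=10, slack=5)
Line 6: ['early'] (min_width=5, slack=10)
Line 7: ['importance', 'run'] (min_width=14, slack=1)
Line 8: ['algorithm', 'music'] (min_width=15, slack=0)
Line 9: ['low'] (min_width=3, slack=12)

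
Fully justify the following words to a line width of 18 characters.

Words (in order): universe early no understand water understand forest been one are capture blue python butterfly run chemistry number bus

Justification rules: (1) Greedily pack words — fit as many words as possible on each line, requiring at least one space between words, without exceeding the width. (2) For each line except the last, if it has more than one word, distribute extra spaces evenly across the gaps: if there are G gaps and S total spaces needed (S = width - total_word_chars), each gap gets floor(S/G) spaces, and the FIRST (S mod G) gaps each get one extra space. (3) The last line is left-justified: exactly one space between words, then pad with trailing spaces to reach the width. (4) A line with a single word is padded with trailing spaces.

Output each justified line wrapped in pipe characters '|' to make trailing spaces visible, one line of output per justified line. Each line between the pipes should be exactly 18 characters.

Line 1: ['universe', 'early', 'no'] (min_width=17, slack=1)
Line 2: ['understand', 'water'] (min_width=16, slack=2)
Line 3: ['understand', 'forest'] (min_width=17, slack=1)
Line 4: ['been', 'one', 'are'] (min_width=12, slack=6)
Line 5: ['capture', 'blue'] (min_width=12, slack=6)
Line 6: ['python', 'butterfly'] (min_width=16, slack=2)
Line 7: ['run', 'chemistry'] (min_width=13, slack=5)
Line 8: ['number', 'bus'] (min_width=10, slack=8)

Answer: |universe  early no|
|understand   water|
|understand  forest|
|been    one    are|
|capture       blue|
|python   butterfly|
|run      chemistry|
|number bus        |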